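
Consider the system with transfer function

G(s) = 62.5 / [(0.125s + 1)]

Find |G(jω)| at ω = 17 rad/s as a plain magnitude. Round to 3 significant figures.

26.6

At ω = 17 rad/s:
pole (1 + j17·0.125) = 1 + j2.125 → |·| ≈ 2.3485, ∠ ≈ 64.80°
|G| = 62.5 · 1 / (2.3485) ≈ 26.613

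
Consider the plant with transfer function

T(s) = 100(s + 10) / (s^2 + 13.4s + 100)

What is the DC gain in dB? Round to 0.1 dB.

T(0) = 100·10 / 100 = 10
20 log₁₀(10) ≈ 20.00 dB

20.0 dB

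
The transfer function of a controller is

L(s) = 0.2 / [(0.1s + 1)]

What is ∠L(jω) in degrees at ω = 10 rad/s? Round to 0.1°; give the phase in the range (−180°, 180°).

-45.0°

At ω = 10 rad/s:
pole (1 + j10·0.1) = 1 + j1 → |·| ≈ 1.4142, ∠ ≈ 45.00°
∠L = (0°) − (45.00°) = -45.00°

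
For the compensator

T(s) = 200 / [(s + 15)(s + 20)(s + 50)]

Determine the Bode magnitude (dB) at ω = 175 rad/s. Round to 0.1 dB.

-89.0 dB

At s = jω = j175:
pole (s+15): 15 + j175 → |·| = √(15²+175²) = √30850 ≈ 175.64, ∠ = arctan(175/15) ≈ 85.10°
pole (s+20): 20 + j175 → |·| = √(20²+175²) = √31025 ≈ 176.14, ∠ = arctan(175/20) ≈ 83.48°
pole (s+50): 50 + j175 → |·| = √(50²+175²) = √33125 ≈ 182, ∠ = arctan(175/50) ≈ 74.05°
|T| = 200 / 5.6306e+06 ≈ 3.552e-05
Gain = 20 log₁₀(3.552e-05) ≈ -88.99 dB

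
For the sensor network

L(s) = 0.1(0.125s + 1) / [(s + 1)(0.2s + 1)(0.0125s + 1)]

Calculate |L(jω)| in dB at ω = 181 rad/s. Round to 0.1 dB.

-77.1 dB

At ω = 181 rad/s:
zero (1 + j181·0.125) = 1 + j22.625 → |·| ≈ 22.647, ∠ ≈ 87.47°
pole (1 + j181·1) = 1 + j181 → |·| ≈ 181, ∠ ≈ 89.68°
pole (1 + j181·0.2) = 1 + j36.2 → |·| ≈ 36.214, ∠ ≈ 88.42°
pole (1 + j181·0.0125) = 1 + j2.2625 → |·| ≈ 2.4736, ∠ ≈ 66.16°
|L| = 0.1 · 22.647 / (181 · 36.214 · 2.4736) ≈ 0.00013968
Gain = 20 log₁₀(0.00013968) ≈ -77.10 dB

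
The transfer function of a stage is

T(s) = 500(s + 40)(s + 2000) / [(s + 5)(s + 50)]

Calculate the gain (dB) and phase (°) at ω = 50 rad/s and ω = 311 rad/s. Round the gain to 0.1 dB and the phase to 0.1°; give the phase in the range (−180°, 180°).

At s = jω = j50:
zero (s+40): 40 + j50 → |·| = √(40²+50²) = √4100 ≈ 64.031, ∠ = arctan(50/40) ≈ 51.34°
zero (s+2000): 2000 + j50 → |·| = √(2000²+50²) = √4002500 ≈ 2000.6, ∠ = arctan(50/2000) ≈ 1.43°
pole (s+5): 5 + j50 → |·| = √(5²+50²) = √2525 ≈ 50.249, ∠ = arctan(50/5) ≈ 84.29°
pole (s+50): 50 + j50 → |·| = √(50²+50²) = √5000 ≈ 70.711, ∠ = arctan(50/50) ≈ 45.00°
|T| = 500 · 1.281e+05 / 3553.2 ≈ 18026
Gain = 20 log₁₀(18026) ≈ 85.12 dB
∠T = 52.77° − 129.29° = -76.52°

At s = jω = j311:
zero (s+40): 40 + j311 → |·| = √(40²+311²) = √98321 ≈ 313.56, ∠ = arctan(311/40) ≈ 82.67°
zero (s+2000): 2000 + j311 → |·| = √(2000²+311²) = √4096721 ≈ 2024, ∠ = arctan(311/2000) ≈ 8.84°
pole (s+5): 5 + j311 → |·| = √(5²+311²) = √96746 ≈ 311.04, ∠ = arctan(311/5) ≈ 89.08°
pole (s+50): 50 + j311 → |·| = √(50²+311²) = √99221 ≈ 314.99, ∠ = arctan(311/50) ≈ 80.87°
|T| = 500 · 6.3465e+05 / 97974 ≈ 3238.9
Gain = 20 log₁₀(3238.9) ≈ 70.21 dB
∠T = 91.51° − 169.95° = -78.44°

ω = 50: 85.1 dB, -76.5°; ω = 311: 70.2 dB, -78.4°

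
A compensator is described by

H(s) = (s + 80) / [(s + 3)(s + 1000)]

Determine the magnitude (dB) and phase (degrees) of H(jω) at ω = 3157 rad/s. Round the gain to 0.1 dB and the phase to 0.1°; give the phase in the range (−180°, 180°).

At s = jω = j3157:
zero (s+80): 80 + j3157 → |·| = √(80²+3157²) = √9973049 ≈ 3158, ∠ = arctan(3157/80) ≈ 88.55°
pole (s+3): 3 + j3157 → |·| = √(3²+3157²) = √9966658 ≈ 3157, ∠ = arctan(3157/3) ≈ 89.95°
pole (s+1000): 1000 + j3157 → |·| = √(1000²+3157²) = √10966649 ≈ 3311.6, ∠ = arctan(3157/1000) ≈ 72.42°
|H| = 1 · 3158 / 1.0455e+07 ≈ 0.00030206
Gain = 20 log₁₀(0.00030206) ≈ -70.40 dB
∠H = 88.55° − 162.37° = -73.82°

-70.4 dB, -73.8°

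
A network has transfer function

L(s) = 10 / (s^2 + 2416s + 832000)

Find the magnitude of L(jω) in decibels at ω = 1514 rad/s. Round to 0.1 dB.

Substitute s = j1514:
Numerator: 10 = 10 + j0
Denominator: (j1514)^2 + 2416(j1514) + 832000 = -1460196 + j3657824
|N| = √(10² + 0²) ≈ 10, ∠N ≈ 0.00°
|D| = √(1460196² + 3657824²) ≈ 3.9385e+06, ∠D ≈ 111.76°
|L| = 10 / 3.9385e+06 ≈ 2.539e-06
Gain = 20 log₁₀(2.539e-06) ≈ -111.91 dB

-111.9 dB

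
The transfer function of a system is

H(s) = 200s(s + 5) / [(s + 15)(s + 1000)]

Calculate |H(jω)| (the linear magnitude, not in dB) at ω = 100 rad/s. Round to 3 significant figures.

At s = jω = j100:
zero (s+5): 5 + j100 → |·| = √(5²+100²) = √10025 ≈ 100.12, ∠ = arctan(100/5) ≈ 87.14°
zero at origin: s = j100 → |·| = 100, ∠ = 90.00°
pole (s+15): 15 + j100 → |·| = √(15²+100²) = √10225 ≈ 101.12, ∠ = arctan(100/15) ≈ 81.47°
pole (s+1000): 1000 + j100 → |·| = √(1000²+100²) = √1010000 ≈ 1005, ∠ = arctan(100/1000) ≈ 5.71°
|H| = 200 · 10012 / 1.0163e+05 ≈ 19.703

19.7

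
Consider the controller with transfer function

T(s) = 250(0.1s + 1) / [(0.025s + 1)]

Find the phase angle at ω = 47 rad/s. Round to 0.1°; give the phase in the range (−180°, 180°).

At ω = 47 rad/s:
zero (1 + j47·0.1) = 1 + j4.7 → |·| ≈ 4.8052, ∠ ≈ 77.99°
pole (1 + j47·0.025) = 1 + j1.175 → |·| ≈ 1.5429, ∠ ≈ 49.60°
∠T = (77.99°) − (49.60°) = 28.39°

28.4°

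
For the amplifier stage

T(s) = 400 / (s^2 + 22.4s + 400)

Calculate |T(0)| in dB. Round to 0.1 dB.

0.0 dB

T(0) = 400 / 400 = 1
20 log₁₀(1) ≈ 0.00 dB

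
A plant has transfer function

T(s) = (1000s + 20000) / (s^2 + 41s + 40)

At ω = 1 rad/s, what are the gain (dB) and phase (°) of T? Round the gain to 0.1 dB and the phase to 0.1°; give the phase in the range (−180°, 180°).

51.0 dB, -43.6°

Substitute s = j1:
Numerator: 1000(j1) + 20000 = 20000 + j1000
Denominator: (j1)^2 + 41(j1) + 40 = 39 + j41
|N| = √(20000² + 1000²) ≈ 20025, ∠N ≈ 2.86°
|D| = √(39² + 41²) ≈ 56.586, ∠D ≈ 46.43°
|T| = 20025 / 56.586 ≈ 353.89
Gain = 20 log₁₀(353.89) ≈ 50.98 dB
∠T = 2.86° − 46.43° = -43.57°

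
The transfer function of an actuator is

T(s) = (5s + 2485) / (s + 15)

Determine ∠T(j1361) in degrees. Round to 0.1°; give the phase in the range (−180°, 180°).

Substitute s = j1361:
Numerator: 5(j1361) + 2485 = 2485 + j6805
Denominator: (j1361) + 15 = 15 + j1361
|N| = √(2485² + 6805²) ≈ 7244.5, ∠N ≈ 69.94°
|D| = √(15² + 1361²) ≈ 1361.1, ∠D ≈ 89.37°
∠T = 69.94° − 89.37° = -19.43°

-19.4°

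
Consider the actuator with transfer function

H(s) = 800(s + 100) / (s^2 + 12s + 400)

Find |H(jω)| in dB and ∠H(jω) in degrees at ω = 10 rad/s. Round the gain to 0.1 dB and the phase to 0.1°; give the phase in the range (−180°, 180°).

47.9 dB, -16.1°

At s = jω = j10:
zero (s+100): 100 + j10 → |·| = √(100²+10²) = √10100 ≈ 100.5, ∠ = arctan(10/100) ≈ 5.71°
quadratic: (j10)² + 12·j10 + 400 = 300 + j120 → |·| ≈ 323.11, ∠ ≈ 21.80°
|H| = 800 · 100.5 / 323.11 ≈ 248.83
Gain = 20 log₁₀(248.83) ≈ 47.92 dB
∠H = 5.71° − 21.80° = -16.09°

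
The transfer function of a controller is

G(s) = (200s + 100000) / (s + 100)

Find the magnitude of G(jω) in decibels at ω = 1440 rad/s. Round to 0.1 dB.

Substitute s = j1440:
Numerator: 200(j1440) + 100000 = 100000 + j288000
Denominator: (j1440) + 100 = 100 + j1440
|N| = √(100000² + 288000²) ≈ 3.0487e+05, ∠N ≈ 70.85°
|D| = √(100² + 1440²) ≈ 1443.5, ∠D ≈ 86.03°
|G| = 3.0487e+05 / 1443.5 ≈ 211.2
Gain = 20 log₁₀(211.2) ≈ 46.49 dB

46.5 dB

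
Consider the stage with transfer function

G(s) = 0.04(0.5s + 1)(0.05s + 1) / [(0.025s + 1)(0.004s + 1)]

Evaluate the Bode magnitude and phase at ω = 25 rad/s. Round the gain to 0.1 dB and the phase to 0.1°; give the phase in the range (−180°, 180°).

At ω = 25 rad/s:
zero (1 + j25·0.5) = 1 + j12.5 → |·| ≈ 12.54, ∠ ≈ 85.43°
zero (1 + j25·0.05) = 1 + j1.25 → |·| ≈ 1.6008, ∠ ≈ 51.34°
pole (1 + j25·0.025) = 1 + j0.625 → |·| ≈ 1.1792, ∠ ≈ 32.01°
pole (1 + j25·0.004) = 1 + j0.1 → |·| ≈ 1.005, ∠ ≈ 5.71°
|G| = 0.04 · 12.54 · 1.6008 / (1.1792 · 1.005) ≈ 0.67755
Gain = 20 log₁₀(0.67755) ≈ -3.38 dB
∠G = (85.43° + 51.34°) − (32.01° + 5.71°) = 99.05°

-3.4 dB, 99.1°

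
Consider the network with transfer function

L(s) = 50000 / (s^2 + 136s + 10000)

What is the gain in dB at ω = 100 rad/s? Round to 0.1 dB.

At s = jω = j100:
quadratic: (j100)² + 136·j100 + 10000 = 0 + j13600 → |·| ≈ 13600, ∠ ≈ 90.00°
|L| = 50000 / 13600 ≈ 3.6765
Gain = 20 log₁₀(3.6765) ≈ 11.31 dB

11.3 dB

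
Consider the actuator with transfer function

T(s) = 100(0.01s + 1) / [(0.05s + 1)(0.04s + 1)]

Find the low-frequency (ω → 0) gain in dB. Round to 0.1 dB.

T(0) = 100 · 1 / 1 = 100
20 log₁₀(100) ≈ 40.00 dB

40.0 dB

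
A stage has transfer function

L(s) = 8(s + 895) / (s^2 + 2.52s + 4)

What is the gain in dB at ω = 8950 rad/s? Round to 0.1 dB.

At s = jω = j8950:
zero (s+895): 895 + j8950 → |·| = √(895²+8950²) = √80903525 ≈ 8994.6, ∠ = arctan(8950/895) ≈ 84.29°
quadratic: (j8950)² + 2.52·j8950 + 4 = -80102496 + j22554 → |·| ≈ 8.0102e+07, ∠ ≈ 179.98°
|L| = 8 · 8994.6 / 8.0102e+07 ≈ 0.00089831
Gain = 20 log₁₀(0.00089831) ≈ -60.93 dB

-60.9 dB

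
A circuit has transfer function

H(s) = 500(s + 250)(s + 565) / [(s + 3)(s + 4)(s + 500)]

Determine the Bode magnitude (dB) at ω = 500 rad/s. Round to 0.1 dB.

At s = jω = j500:
zero (s+250): 250 + j500 → |·| = √(250²+500²) = √312500 ≈ 559.02, ∠ = arctan(500/250) ≈ 63.43°
zero (s+565): 565 + j500 → |·| = √(565²+500²) = √569225 ≈ 754.47, ∠ = arctan(500/565) ≈ 41.51°
pole (s+3): 3 + j500 → |·| = √(3²+500²) = √250009 ≈ 500.01, ∠ = arctan(500/3) ≈ 89.66°
pole (s+4): 4 + j500 → |·| = √(4²+500²) = √250016 ≈ 500.02, ∠ = arctan(500/4) ≈ 89.54°
pole (s+500): 500 + j500 → |·| = √(500²+500²) = √500000 ≈ 707.11, ∠ = arctan(500/500) ≈ 45.00°
|H| = 500 · 4.2176e+05 / 1.7679e+08 ≈ 1.1928
Gain = 20 log₁₀(1.1928) ≈ 1.53 dB

1.5 dB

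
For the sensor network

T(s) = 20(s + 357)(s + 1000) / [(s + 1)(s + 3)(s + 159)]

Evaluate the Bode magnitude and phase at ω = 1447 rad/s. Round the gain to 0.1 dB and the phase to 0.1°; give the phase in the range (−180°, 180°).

At s = jω = j1447:
zero (s+357): 357 + j1447 → |·| = √(357²+1447²) = √2221258 ≈ 1490.4, ∠ = arctan(1447/357) ≈ 76.14°
zero (s+1000): 1000 + j1447 → |·| = √(1000²+1447²) = √3093809 ≈ 1758.9, ∠ = arctan(1447/1000) ≈ 55.35°
pole (s+1): 1 + j1447 → |·| = √(1²+1447²) = √2093810 ≈ 1447, ∠ = arctan(1447/1) ≈ 89.96°
pole (s+3): 3 + j1447 → |·| = √(3²+1447²) = √2093818 ≈ 1447, ∠ = arctan(1447/3) ≈ 89.88°
pole (s+159): 159 + j1447 → |·| = √(159²+1447²) = √2119090 ≈ 1455.7, ∠ = arctan(1447/159) ≈ 83.73°
|T| = 20 · 2.6215e+06 / 3.048e+09 ≈ 0.017201
Gain = 20 log₁₀(0.017201) ≈ -35.29 dB
∠T = 131.49° − 263.57° = -132.08°

-35.3 dB, -132.1°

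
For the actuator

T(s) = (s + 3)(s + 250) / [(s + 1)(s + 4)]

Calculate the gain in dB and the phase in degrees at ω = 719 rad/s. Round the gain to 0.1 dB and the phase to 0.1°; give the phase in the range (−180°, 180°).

At s = jω = j719:
zero (s+3): 3 + j719 → |·| = √(3²+719²) = √516970 ≈ 719.01, ∠ = arctan(719/3) ≈ 89.76°
zero (s+250): 250 + j719 → |·| = √(250²+719²) = √579461 ≈ 761.22, ∠ = arctan(719/250) ≈ 70.83°
pole (s+1): 1 + j719 → |·| = √(1²+719²) = √516962 ≈ 719, ∠ = arctan(719/1) ≈ 89.92°
pole (s+4): 4 + j719 → |·| = √(4²+719²) = √516977 ≈ 719.01, ∠ = arctan(719/4) ≈ 89.68°
|T| = 1 · 5.4732e+05 / 5.1697e+05 ≈ 1.0587
Gain = 20 log₁₀(1.0587) ≈ 0.50 dB
∠T = 160.59° − 179.60° = -19.01°

0.5 dB, -19.0°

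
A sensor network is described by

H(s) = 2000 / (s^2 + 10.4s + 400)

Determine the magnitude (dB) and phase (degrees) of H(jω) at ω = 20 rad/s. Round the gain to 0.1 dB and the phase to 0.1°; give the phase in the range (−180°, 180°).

At s = jω = j20:
quadratic: (j20)² + 10.4·j20 + 400 = 0 + j208 → |·| ≈ 208, ∠ ≈ 90.00°
|H| = 2000 / 208 ≈ 9.6154
Gain = 20 log₁₀(9.6154) ≈ 19.66 dB
∠H = 0.00° − 90.00° = -90.00°

19.7 dB, -90.0°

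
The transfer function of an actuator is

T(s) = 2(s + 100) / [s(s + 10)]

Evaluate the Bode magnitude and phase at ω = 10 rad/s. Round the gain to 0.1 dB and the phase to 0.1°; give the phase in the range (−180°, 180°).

At s = jω = j10:
zero (s+100): 100 + j10 → |·| = √(100²+10²) = √10100 ≈ 100.5, ∠ = arctan(10/100) ≈ 5.71°
pole (s+10): 10 + j10 → |·| = √(10²+10²) = √200 ≈ 14.142, ∠ = arctan(10/10) ≈ 45.00°
pole at origin: |s| = 10, ∠ = 90.00° (in denominator)
|T| = 2 · 100.5 / 141.42 ≈ 1.4213
Gain = 20 log₁₀(1.4213) ≈ 3.05 dB
∠T = 5.71° − 135.00° = -129.29°

3.1 dB, -129.3°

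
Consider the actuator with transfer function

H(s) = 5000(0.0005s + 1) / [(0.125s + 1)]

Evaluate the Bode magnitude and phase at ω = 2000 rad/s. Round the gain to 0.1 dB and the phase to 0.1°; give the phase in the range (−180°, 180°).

29.0 dB, -44.8°

At ω = 2000 rad/s:
zero (1 + j2000·0.0005) = 1 + j1 → |·| ≈ 1.4142, ∠ ≈ 45.00°
pole (1 + j2000·0.125) = 1 + j250 → |·| ≈ 250, ∠ ≈ 89.77°
|H| = 5000 · 1.4142 / (250) ≈ 28.284
Gain = 20 log₁₀(28.284) ≈ 29.03 dB
∠H = (45.00°) − (89.77°) = -44.77°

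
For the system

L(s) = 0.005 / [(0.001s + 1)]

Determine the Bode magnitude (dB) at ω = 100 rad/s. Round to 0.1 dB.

-46.1 dB

At ω = 100 rad/s:
pole (1 + j100·0.001) = 1 + j0.1 → |·| ≈ 1.005, ∠ ≈ 5.71°
|L| = 0.005 · 1 / (1.005) ≈ 0.0049751
Gain = 20 log₁₀(0.0049751) ≈ -46.06 dB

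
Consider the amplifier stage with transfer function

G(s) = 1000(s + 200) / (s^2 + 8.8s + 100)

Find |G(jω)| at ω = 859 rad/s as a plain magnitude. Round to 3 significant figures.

At s = jω = j859:
zero (s+200): 200 + j859 → |·| = √(200²+859²) = √777881 ≈ 881.98, ∠ = arctan(859/200) ≈ 76.89°
quadratic: (j859)² + 8.8·j859 + 100 = -737781 + j7559.2 → |·| ≈ 7.3782e+05, ∠ ≈ 179.41°
|G| = 1000 · 881.98 / 7.3782e+05 ≈ 1.1954

1.20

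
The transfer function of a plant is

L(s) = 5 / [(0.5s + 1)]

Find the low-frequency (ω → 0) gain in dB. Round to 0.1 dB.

14.0 dB

L(0) = 5 · 1 / 1 = 5
20 log₁₀(5) ≈ 13.98 dB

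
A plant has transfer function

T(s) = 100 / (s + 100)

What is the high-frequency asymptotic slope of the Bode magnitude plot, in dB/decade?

Each pole contributes −20 dB/decade at high frequency; each zero contributes +20 dB/decade.
Net: 0 zero(s) − 1 pole(s) → -20 dB/decade.

-20 dB/decade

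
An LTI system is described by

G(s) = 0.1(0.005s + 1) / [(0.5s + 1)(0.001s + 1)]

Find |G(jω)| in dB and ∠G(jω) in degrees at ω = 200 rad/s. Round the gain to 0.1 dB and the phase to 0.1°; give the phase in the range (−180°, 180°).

At ω = 200 rad/s:
zero (1 + j200·0.005) = 1 + j1 → |·| ≈ 1.4142, ∠ ≈ 45.00°
pole (1 + j200·0.5) = 1 + j100 → |·| ≈ 100, ∠ ≈ 89.43°
pole (1 + j200·0.001) = 1 + j0.2 → |·| ≈ 1.0198, ∠ ≈ 11.31°
|G| = 0.1 · 1.4142 / (100 · 1.0198) ≈ 0.0013867
Gain = 20 log₁₀(0.0013867) ≈ -57.16 dB
∠G = (45.00°) − (89.43° + 11.31°) = -55.74°

-57.2 dB, -55.7°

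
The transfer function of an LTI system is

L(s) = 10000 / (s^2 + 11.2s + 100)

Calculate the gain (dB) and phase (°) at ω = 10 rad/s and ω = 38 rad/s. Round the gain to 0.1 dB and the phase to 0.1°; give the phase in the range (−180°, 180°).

ω = 10: 39.0 dB, -90.0°; ω = 38: 17.0 dB, -162.4°

At s = jω = j10:
quadratic: (j10)² + 11.2·j10 + 100 = 0 + j112 → |·| ≈ 112, ∠ ≈ 90.00°
|L| = 10000 / 112 ≈ 89.286
Gain = 20 log₁₀(89.286) ≈ 39.02 dB
∠L = 0.00° − 90.00° = -90.00°

At s = jω = j38:
quadratic: (j38)² + 11.2·j38 + 100 = -1344 + j425.6 → |·| ≈ 1409.8, ∠ ≈ 162.43°
|L| = 10000 / 1409.8 ≈ 7.0932
Gain = 20 log₁₀(7.0932) ≈ 17.02 dB
∠L = 0.00° − 162.43° = -162.43°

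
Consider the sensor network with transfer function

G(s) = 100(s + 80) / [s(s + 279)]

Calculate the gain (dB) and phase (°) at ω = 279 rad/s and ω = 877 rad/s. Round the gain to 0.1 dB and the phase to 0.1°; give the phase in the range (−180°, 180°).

At s = jω = j279:
zero (s+80): 80 + j279 → |·| = √(80²+279²) = √84241 ≈ 290.24, ∠ = arctan(279/80) ≈ 74.00°
pole (s+279): 279 + j279 → |·| = √(279²+279²) = √155682 ≈ 394.57, ∠ = arctan(279/279) ≈ 45.00°
pole at origin: |s| = 279, ∠ = 90.00° (in denominator)
|G| = 100 · 290.24 / 1.1009e+05 ≈ 0.26364
Gain = 20 log₁₀(0.26364) ≈ -11.58 dB
∠G = 74.00° − 135.00° = -61.00°

At s = jω = j877:
zero (s+80): 80 + j877 → |·| = √(80²+877²) = √775529 ≈ 880.64, ∠ = arctan(877/80) ≈ 84.79°
pole (s+279): 279 + j877 → |·| = √(279²+877²) = √846970 ≈ 920.31, ∠ = arctan(877/279) ≈ 72.35°
pole at origin: |s| = 877, ∠ = 90.00° (in denominator)
|G| = 100 · 880.64 / 8.0711e+05 ≈ 0.10911
Gain = 20 log₁₀(0.10911) ≈ -19.24 dB
∠G = 84.79° − 162.35° = -77.56°

ω = 279: -11.6 dB, -61.0°; ω = 877: -19.2 dB, -77.6°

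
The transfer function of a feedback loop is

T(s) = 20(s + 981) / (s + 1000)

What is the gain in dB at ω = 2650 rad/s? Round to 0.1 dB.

26.0 dB

At s = jω = j2650:
zero (s+981): 981 + j2650 → |·| = √(981²+2650²) = √7984861 ≈ 2825.7, ∠ = arctan(2650/981) ≈ 69.69°
pole (s+1000): 1000 + j2650 → |·| = √(1000²+2650²) = √8022500 ≈ 2832.4, ∠ = arctan(2650/1000) ≈ 69.33°
|T| = 20 · 2825.7 / 2832.4 ≈ 19.953
Gain = 20 log₁₀(19.953) ≈ 26.00 dB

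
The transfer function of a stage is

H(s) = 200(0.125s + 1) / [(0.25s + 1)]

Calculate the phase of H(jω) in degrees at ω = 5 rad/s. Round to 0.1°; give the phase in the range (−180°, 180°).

At ω = 5 rad/s:
zero (1 + j5·0.125) = 1 + j0.625 → |·| ≈ 1.1792, ∠ ≈ 32.01°
pole (1 + j5·0.25) = 1 + j1.25 → |·| ≈ 1.6008, ∠ ≈ 51.34°
∠H = (32.01°) − (51.34°) = -19.33°

-19.3°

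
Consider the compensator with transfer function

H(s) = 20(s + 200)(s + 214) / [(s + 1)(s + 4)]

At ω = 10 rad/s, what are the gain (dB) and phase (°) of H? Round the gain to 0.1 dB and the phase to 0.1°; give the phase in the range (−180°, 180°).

At s = jω = j10:
zero (s+200): 200 + j10 → |·| = √(200²+10²) = √40100 ≈ 200.25, ∠ = arctan(10/200) ≈ 2.86°
zero (s+214): 214 + j10 → |·| = √(214²+10²) = √45896 ≈ 214.23, ∠ = arctan(10/214) ≈ 2.68°
pole (s+1): 1 + j10 → |·| = √(1²+10²) = √101 ≈ 10.05, ∠ = arctan(10/1) ≈ 84.29°
pole (s+4): 4 + j10 → |·| = √(4²+10²) = √116 ≈ 10.77, ∠ = arctan(10/4) ≈ 68.20°
|H| = 20 · 42900 / 108.24 ≈ 7926.8
Gain = 20 log₁₀(7926.8) ≈ 77.98 dB
∠H = 5.54° − 152.49° = -146.95°

78.0 dB, -147.0°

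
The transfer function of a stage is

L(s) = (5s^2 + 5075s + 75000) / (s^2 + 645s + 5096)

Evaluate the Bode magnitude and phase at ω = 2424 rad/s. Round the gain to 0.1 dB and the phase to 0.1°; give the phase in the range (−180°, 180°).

Substitute s = j2424:
Numerator: 5(j2424)^2 + 5075(j2424) + 75000 = -29303880 + j12301800
Denominator: (j2424)^2 + 645(j2424) + 5096 = -5870680 + j1563480
|N| = √(29303880² + 12301800²) ≈ 3.1781e+07, ∠N ≈ 157.23°
|D| = √(5870680² + 1563480²) ≈ 6.0753e+06, ∠D ≈ 165.09°
|L| = 3.1781e+07 / 6.0753e+06 ≈ 5.2312
Gain = 20 log₁₀(5.2312) ≈ 14.37 dB
∠L = 157.23° − 165.09° = -7.86°

14.4 dB, -7.9°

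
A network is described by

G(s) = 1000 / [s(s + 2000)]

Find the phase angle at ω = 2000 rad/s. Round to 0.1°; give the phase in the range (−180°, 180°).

-135.0°

At s = jω = j2000:
pole (s+2000): 2000 + j2000 → |·| = √(2000²+2000²) = √8000000 ≈ 2828.4, ∠ = arctan(2000/2000) ≈ 45.00°
pole at origin: |s| = 2000, ∠ = 90.00° (in denominator)
∠G = 0.00° − 135.00° = -135.00°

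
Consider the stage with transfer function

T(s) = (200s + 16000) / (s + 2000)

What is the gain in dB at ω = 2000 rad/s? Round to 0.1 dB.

Substitute s = j2000:
Numerator: 200(j2000) + 16000 = 16000 + j400000
Denominator: (j2000) + 2000 = 2000 + j2000
|N| = √(16000² + 400000²) ≈ 4.0032e+05, ∠N ≈ 87.71°
|D| = √(2000² + 2000²) ≈ 2828.4, ∠D ≈ 45.00°
|T| = 4.0032e+05 / 2828.4 ≈ 141.54
Gain = 20 log₁₀(141.54) ≈ 43.02 dB

43.0 dB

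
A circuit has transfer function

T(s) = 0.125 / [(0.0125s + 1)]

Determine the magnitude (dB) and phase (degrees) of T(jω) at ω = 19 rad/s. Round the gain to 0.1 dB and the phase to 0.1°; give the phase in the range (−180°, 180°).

-18.3 dB, -13.4°

At ω = 19 rad/s:
pole (1 + j19·0.0125) = 1 + j0.2375 → |·| ≈ 1.0278, ∠ ≈ 13.36°
|T| = 0.125 · 1 / (1.0278) ≈ 0.12162
Gain = 20 log₁₀(0.12162) ≈ -18.30 dB
∠T = (0°) − (13.36°) = -13.36°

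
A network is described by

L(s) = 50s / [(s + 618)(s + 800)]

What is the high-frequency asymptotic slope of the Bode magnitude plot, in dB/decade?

Each pole contributes −20 dB/decade at high frequency; each zero contributes +20 dB/decade.
Net: 1 zero(s) − 2 pole(s) → -20 dB/decade.

-20 dB/decade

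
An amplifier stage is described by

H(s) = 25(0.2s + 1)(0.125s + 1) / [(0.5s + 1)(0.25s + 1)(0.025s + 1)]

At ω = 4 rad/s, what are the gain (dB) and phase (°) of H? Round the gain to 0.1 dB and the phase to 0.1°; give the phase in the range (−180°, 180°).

21.0 dB, -48.9°

At ω = 4 rad/s:
zero (1 + j4·0.2) = 1 + j0.8 → |·| ≈ 1.2806, ∠ ≈ 38.66°
zero (1 + j4·0.125) = 1 + j0.5 → |·| ≈ 1.118, ∠ ≈ 26.57°
pole (1 + j4·0.5) = 1 + j2 → |·| ≈ 2.2361, ∠ ≈ 63.43°
pole (1 + j4·0.25) = 1 + j1 → |·| ≈ 1.4142, ∠ ≈ 45.00°
pole (1 + j4·0.025) = 1 + j0.1 → |·| ≈ 1.005, ∠ ≈ 5.71°
|H| = 25 · 1.2806 · 1.118 / (2.2361 · 1.4142 · 1.005) ≈ 11.262
Gain = 20 log₁₀(11.262) ≈ 21.03 dB
∠H = (38.66° + 26.57°) − (63.43° + 45.00° + 5.71°) = -48.91°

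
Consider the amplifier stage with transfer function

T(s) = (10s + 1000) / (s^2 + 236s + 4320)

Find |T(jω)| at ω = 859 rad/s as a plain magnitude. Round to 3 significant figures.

Substitute s = j859:
Numerator: 10(j859) + 1000 = 1000 + j8590
Denominator: (j859)^2 + 236(j859) + 4320 = -733561 + j202724
|N| = √(1000² + 8590²) ≈ 8648, ∠N ≈ 83.36°
|D| = √(733561² + 202724²) ≈ 7.6106e+05, ∠D ≈ 164.55°
|T| = 8648 / 7.6106e+05 ≈ 0.011363

0.0114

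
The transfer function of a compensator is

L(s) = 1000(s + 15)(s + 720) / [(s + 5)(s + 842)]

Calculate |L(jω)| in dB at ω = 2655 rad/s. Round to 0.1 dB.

At s = jω = j2655:
zero (s+15): 15 + j2655 → |·| = √(15²+2655²) = √7049250 ≈ 2655, ∠ = arctan(2655/15) ≈ 89.68°
zero (s+720): 720 + j2655 → |·| = √(720²+2655²) = √7567425 ≈ 2750.9, ∠ = arctan(2655/720) ≈ 74.83°
pole (s+5): 5 + j2655 → |·| = √(5²+2655²) = √7049050 ≈ 2655, ∠ = arctan(2655/5) ≈ 89.89°
pole (s+842): 842 + j2655 → |·| = √(842²+2655²) = √7757989 ≈ 2785.3, ∠ = arctan(2655/842) ≈ 72.40°
|L| = 1000 · 7.3036e+06 / 7.395e+06 ≈ 987.64
Gain = 20 log₁₀(987.64) ≈ 59.89 dB

59.9 dB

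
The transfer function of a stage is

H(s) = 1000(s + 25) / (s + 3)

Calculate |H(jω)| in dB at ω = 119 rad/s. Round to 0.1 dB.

60.2 dB

At s = jω = j119:
zero (s+25): 25 + j119 → |·| = √(25²+119²) = √14786 ≈ 121.6, ∠ = arctan(119/25) ≈ 78.14°
pole (s+3): 3 + j119 → |·| = √(3²+119²) = √14170 ≈ 119.04, ∠ = arctan(119/3) ≈ 88.56°
|H| = 1000 · 121.6 / 119.04 ≈ 1021.5
Gain = 20 log₁₀(1021.5) ≈ 60.18 dB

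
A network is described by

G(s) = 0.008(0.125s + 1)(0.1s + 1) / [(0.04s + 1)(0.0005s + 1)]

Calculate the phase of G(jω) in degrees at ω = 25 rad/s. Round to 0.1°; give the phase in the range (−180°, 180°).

94.7°

At ω = 25 rad/s:
zero (1 + j25·0.125) = 1 + j3.125 → |·| ≈ 3.2811, ∠ ≈ 72.26°
zero (1 + j25·0.1) = 1 + j2.5 → |·| ≈ 2.6926, ∠ ≈ 68.20°
pole (1 + j25·0.04) = 1 + j1 → |·| ≈ 1.4142, ∠ ≈ 45.00°
pole (1 + j25·0.0005) = 1 + j0.0125 → |·| ≈ 1.0001, ∠ ≈ 0.72°
∠G = (72.26° + 68.20°) − (45.00° + 0.72°) = 94.74°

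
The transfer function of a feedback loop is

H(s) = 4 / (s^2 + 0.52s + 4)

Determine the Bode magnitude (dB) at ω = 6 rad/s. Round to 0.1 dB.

-18.1 dB

At s = jω = j6:
quadratic: (j6)² + 0.52·j6 + 4 = -32 + j3.12 → |·| ≈ 32.152, ∠ ≈ 174.43°
|H| = 4 / 32.152 ≈ 0.12441
Gain = 20 log₁₀(0.12441) ≈ -18.10 dB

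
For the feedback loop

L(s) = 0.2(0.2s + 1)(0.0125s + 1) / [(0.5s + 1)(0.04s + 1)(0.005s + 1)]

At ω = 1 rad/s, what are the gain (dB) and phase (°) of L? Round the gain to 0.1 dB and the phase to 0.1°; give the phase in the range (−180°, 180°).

At ω = 1 rad/s:
zero (1 + j1·0.2) = 1 + j0.2 → |·| ≈ 1.0198, ∠ ≈ 11.31°
zero (1 + j1·0.0125) = 1 + j0.0125 → |·| ≈ 1.0001, ∠ ≈ 0.72°
pole (1 + j1·0.5) = 1 + j0.5 → |·| ≈ 1.118, ∠ ≈ 26.57°
pole (1 + j1·0.04) = 1 + j0.04 → |·| ≈ 1.0008, ∠ ≈ 2.29°
pole (1 + j1·0.005) = 1 + j0.005 → |·| ≈ 1, ∠ ≈ 0.29°
|L| = 0.2 · 1.0198 · 1.0001 / (1.118 · 1.0008 · 1) ≈ 0.18231
Gain = 20 log₁₀(0.18231) ≈ -14.78 dB
∠L = (11.31° + 0.72°) − (26.57° + 2.29° + 0.29°) = -17.12°

-14.8 dB, -17.1°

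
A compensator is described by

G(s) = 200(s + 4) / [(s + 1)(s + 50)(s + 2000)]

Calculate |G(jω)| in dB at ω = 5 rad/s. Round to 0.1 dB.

-52.0 dB

At s = jω = j5:
zero (s+4): 4 + j5 → |·| = √(4²+5²) = √41 ≈ 6.4031, ∠ = arctan(5/4) ≈ 51.34°
pole (s+1): 1 + j5 → |·| = √(1²+5²) = √26 ≈ 5.099, ∠ = arctan(5/1) ≈ 78.69°
pole (s+50): 50 + j5 → |·| = √(50²+5²) = √2525 ≈ 50.249, ∠ = arctan(5/50) ≈ 5.71°
pole (s+2000): 2000 + j5 → |·| = √(2000²+5²) = √4000025 ≈ 2000, ∠ = arctan(5/2000) ≈ 0.14°
|G| = 200 · 6.4031 / 5.1244e+05 ≈ 0.0024991
Gain = 20 log₁₀(0.0024991) ≈ -52.04 dB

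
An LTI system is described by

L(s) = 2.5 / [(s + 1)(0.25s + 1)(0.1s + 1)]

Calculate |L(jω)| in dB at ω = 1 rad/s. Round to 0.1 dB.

At ω = 1 rad/s:
pole (1 + j1·1) = 1 + j1 → |·| ≈ 1.4142, ∠ ≈ 45.00°
pole (1 + j1·0.25) = 1 + j0.25 → |·| ≈ 1.0308, ∠ ≈ 14.04°
pole (1 + j1·0.1) = 1 + j0.1 → |·| ≈ 1.005, ∠ ≈ 5.71°
|L| = 2.5 · 1 / (1.4142 · 1.0308 · 1.005) ≈ 1.7064
Gain = 20 log₁₀(1.7064) ≈ 4.64 dB

4.6 dB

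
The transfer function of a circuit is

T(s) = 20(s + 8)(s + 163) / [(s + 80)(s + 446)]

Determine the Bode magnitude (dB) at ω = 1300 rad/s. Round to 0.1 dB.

25.6 dB

At s = jω = j1300:
zero (s+8): 8 + j1300 → |·| = √(8²+1300²) = √1690064 ≈ 1300, ∠ = arctan(1300/8) ≈ 89.65°
zero (s+163): 163 + j1300 → |·| = √(163²+1300²) = √1716569 ≈ 1310.2, ∠ = arctan(1300/163) ≈ 82.85°
pole (s+80): 80 + j1300 → |·| = √(80²+1300²) = √1696400 ≈ 1302.5, ∠ = arctan(1300/80) ≈ 86.48°
pole (s+446): 446 + j1300 → |·| = √(446²+1300²) = √1888916 ≈ 1374.4, ∠ = arctan(1300/446) ≈ 71.06°
|T| = 20 · 1.7033e+06 / 1.7902e+06 ≈ 19.029
Gain = 20 log₁₀(19.029) ≈ 25.59 dB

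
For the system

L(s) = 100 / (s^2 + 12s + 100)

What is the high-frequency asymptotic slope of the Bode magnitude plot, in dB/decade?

-40 dB/decade

Each pole contributes −20 dB/decade at high frequency; each zero contributes +20 dB/decade.
Net: 0 zero(s) − 2 pole(s) → -40 dB/decade.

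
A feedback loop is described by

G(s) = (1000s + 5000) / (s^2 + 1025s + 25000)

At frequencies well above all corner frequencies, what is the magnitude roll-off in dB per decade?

-20 dB/decade

Each pole contributes −20 dB/decade at high frequency; each zero contributes +20 dB/decade.
Net: 1 zero(s) − 2 pole(s) → -20 dB/decade.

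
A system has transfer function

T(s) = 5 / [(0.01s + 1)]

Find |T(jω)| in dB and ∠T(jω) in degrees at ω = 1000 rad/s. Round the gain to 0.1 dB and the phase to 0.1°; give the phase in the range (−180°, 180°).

At ω = 1000 rad/s:
pole (1 + j1000·0.01) = 1 + j10 → |·| ≈ 10.05, ∠ ≈ 84.29°
|T| = 5 · 1 / (10.05) ≈ 0.49751
Gain = 20 log₁₀(0.49751) ≈ -6.06 dB
∠T = (0°) − (84.29°) = -84.29°

-6.1 dB, -84.3°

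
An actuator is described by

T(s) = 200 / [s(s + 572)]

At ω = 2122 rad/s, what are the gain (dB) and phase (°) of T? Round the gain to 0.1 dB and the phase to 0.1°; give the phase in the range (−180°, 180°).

-87.4 dB, -164.9°

At s = jω = j2122:
pole (s+572): 572 + j2122 → |·| = √(572²+2122²) = √4830068 ≈ 2197.7, ∠ = arctan(2122/572) ≈ 74.91°
pole at origin: |s| = 2122, ∠ = 90.00° (in denominator)
|T| = 200 / 4.6635e+06 ≈ 4.2886e-05
Gain = 20 log₁₀(4.2886e-05) ≈ -87.35 dB
∠T = 0.00° − 164.91° = -164.91°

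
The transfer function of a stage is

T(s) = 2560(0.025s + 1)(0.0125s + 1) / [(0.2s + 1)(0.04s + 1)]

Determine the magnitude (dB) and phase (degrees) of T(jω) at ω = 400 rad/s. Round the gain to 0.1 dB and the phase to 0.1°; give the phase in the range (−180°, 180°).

At ω = 400 rad/s:
zero (1 + j400·0.025) = 1 + j10 → |·| ≈ 10.05, ∠ ≈ 84.29°
zero (1 + j400·0.0125) = 1 + j5 → |·| ≈ 5.099, ∠ ≈ 78.69°
pole (1 + j400·0.2) = 1 + j80 → |·| ≈ 80.006, ∠ ≈ 89.28°
pole (1 + j400·0.04) = 1 + j16 → |·| ≈ 16.031, ∠ ≈ 86.42°
|T| = 2560 · 10.05 · 5.099 / (80.006 · 16.031) ≈ 102.28
Gain = 20 log₁₀(102.28) ≈ 40.20 dB
∠T = (84.29° + 78.69°) − (89.28° + 86.42°) = -12.72°

40.2 dB, -12.7°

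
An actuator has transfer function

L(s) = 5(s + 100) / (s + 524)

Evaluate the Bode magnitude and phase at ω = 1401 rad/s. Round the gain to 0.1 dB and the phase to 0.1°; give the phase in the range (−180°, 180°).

At s = jω = j1401:
zero (s+100): 100 + j1401 → |·| = √(100²+1401²) = √1972801 ≈ 1404.6, ∠ = arctan(1401/100) ≈ 85.92°
pole (s+524): 524 + j1401 → |·| = √(524²+1401²) = √2237377 ≈ 1495.8, ∠ = arctan(1401/524) ≈ 69.49°
|L| = 5 · 1404.6 / 1495.8 ≈ 4.6951
Gain = 20 log₁₀(4.6951) ≈ 13.43 dB
∠L = 85.92° − 69.49° = 16.43°

13.4 dB, 16.4°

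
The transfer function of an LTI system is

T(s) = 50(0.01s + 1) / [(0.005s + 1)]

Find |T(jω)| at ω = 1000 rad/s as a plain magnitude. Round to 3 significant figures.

At ω = 1000 rad/s:
zero (1 + j1000·0.01) = 1 + j10 → |·| ≈ 10.05, ∠ ≈ 84.29°
pole (1 + j1000·0.005) = 1 + j5 → |·| ≈ 5.099, ∠ ≈ 78.69°
|T| = 50 · 10.05 / (5.099) ≈ 98.549

98.5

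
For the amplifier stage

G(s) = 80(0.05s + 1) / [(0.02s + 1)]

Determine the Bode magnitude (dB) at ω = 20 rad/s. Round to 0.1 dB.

At ω = 20 rad/s:
zero (1 + j20·0.05) = 1 + j1 → |·| ≈ 1.4142, ∠ ≈ 45.00°
pole (1 + j20·0.02) = 1 + j0.4 → |·| ≈ 1.077, ∠ ≈ 21.80°
|G| = 80 · 1.4142 / (1.077) ≈ 105.05
Gain = 20 log₁₀(105.05) ≈ 40.43 dB

40.4 dB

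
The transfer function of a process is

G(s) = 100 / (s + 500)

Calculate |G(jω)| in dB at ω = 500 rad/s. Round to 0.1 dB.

-17.0 dB

At s = jω = j500:
pole (s+500): 500 + j500 → |·| = √(500²+500²) = √500000 ≈ 707.11, ∠ = arctan(500/500) ≈ 45.00°
|G| = 100 / 707.11 ≈ 0.14142
Gain = 20 log₁₀(0.14142) ≈ -16.99 dB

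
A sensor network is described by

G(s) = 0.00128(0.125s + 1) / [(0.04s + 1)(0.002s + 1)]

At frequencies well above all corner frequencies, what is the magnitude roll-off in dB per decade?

Each pole contributes −20 dB/decade at high frequency; each zero contributes +20 dB/decade.
Net: 1 zero(s) − 2 pole(s) → -20 dB/decade.

-20 dB/decade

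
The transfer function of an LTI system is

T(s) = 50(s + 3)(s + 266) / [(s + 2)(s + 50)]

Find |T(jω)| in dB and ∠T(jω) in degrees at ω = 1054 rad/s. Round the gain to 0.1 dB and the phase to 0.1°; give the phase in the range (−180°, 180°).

34.2 dB, -11.5°

At s = jω = j1054:
zero (s+3): 3 + j1054 → |·| = √(3²+1054²) = √1110925 ≈ 1054, ∠ = arctan(1054/3) ≈ 89.84°
zero (s+266): 266 + j1054 → |·| = √(266²+1054²) = √1181672 ≈ 1087, ∠ = arctan(1054/266) ≈ 75.84°
pole (s+2): 2 + j1054 → |·| = √(2²+1054²) = √1110920 ≈ 1054, ∠ = arctan(1054/2) ≈ 89.89°
pole (s+50): 50 + j1054 → |·| = √(50²+1054²) = √1113416 ≈ 1055.2, ∠ = arctan(1054/50) ≈ 87.28°
|T| = 50 · 1.1457e+06 / 1.1122e+06 ≈ 51.506
Gain = 20 log₁₀(51.506) ≈ 34.24 dB
∠T = 165.68° − 177.17° = -11.49°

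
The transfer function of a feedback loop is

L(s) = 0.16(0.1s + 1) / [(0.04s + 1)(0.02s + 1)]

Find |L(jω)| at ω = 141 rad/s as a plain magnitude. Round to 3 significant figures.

At ω = 141 rad/s:
zero (1 + j141·0.1) = 1 + j14.1 → |·| ≈ 14.135, ∠ ≈ 85.94°
pole (1 + j141·0.04) = 1 + j5.64 → |·| ≈ 5.728, ∠ ≈ 79.95°
pole (1 + j141·0.02) = 1 + j2.82 → |·| ≈ 2.9921, ∠ ≈ 70.47°
|L| = 0.16 · 14.135 / (5.728 · 2.9921) ≈ 0.13196

0.132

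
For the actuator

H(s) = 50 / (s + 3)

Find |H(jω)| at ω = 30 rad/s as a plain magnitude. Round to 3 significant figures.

1.66

At s = jω = j30:
pole (s+3): 3 + j30 → |·| = √(3²+30²) = √909 ≈ 30.15, ∠ = arctan(30/3) ≈ 84.29°
|H| = 50 / 30.15 ≈ 1.6584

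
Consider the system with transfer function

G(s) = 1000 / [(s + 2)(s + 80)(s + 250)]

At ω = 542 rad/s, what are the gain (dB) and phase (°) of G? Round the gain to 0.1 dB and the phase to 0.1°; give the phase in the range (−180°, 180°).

At s = jω = j542:
pole (s+2): 2 + j542 → |·| = √(2²+542²) = √293768 ≈ 542, ∠ = arctan(542/2) ≈ 89.79°
pole (s+80): 80 + j542 → |·| = √(80²+542²) = √300164 ≈ 547.87, ∠ = arctan(542/80) ≈ 81.60°
pole (s+250): 250 + j542 → |·| = √(250²+542²) = √356264 ≈ 596.88, ∠ = arctan(542/250) ≈ 65.24°
|G| = 1000 / 1.7724e+08 ≈ 5.6421e-06
Gain = 20 log₁₀(5.6421e-06) ≈ -104.97 dB
∠G = 0.00° − 236.63° = -236.63° ≡ 123.37° (principal value)

-105.0 dB, 123.4°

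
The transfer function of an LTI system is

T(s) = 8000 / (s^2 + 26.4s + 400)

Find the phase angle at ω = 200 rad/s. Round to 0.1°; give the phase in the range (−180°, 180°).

-172.4°

At s = jω = j200:
quadratic: (j200)² + 26.4·j200 + 400 = -39600 + j5280 → |·| ≈ 39950, ∠ ≈ 172.41°
∠T = 0.00° − 172.41° = -172.41°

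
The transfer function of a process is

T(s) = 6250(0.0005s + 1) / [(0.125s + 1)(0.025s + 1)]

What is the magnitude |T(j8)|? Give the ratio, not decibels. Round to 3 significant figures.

4.33e+03

At ω = 8 rad/s:
zero (1 + j8·0.0005) = 1 + j0.004 → |·| ≈ 1, ∠ ≈ 0.23°
pole (1 + j8·0.125) = 1 + j1 → |·| ≈ 1.4142, ∠ ≈ 45.00°
pole (1 + j8·0.025) = 1 + j0.2 → |·| ≈ 1.0198, ∠ ≈ 11.31°
|T| = 6250 · 1 / (1.4142 · 1.0198) ≈ 4333.7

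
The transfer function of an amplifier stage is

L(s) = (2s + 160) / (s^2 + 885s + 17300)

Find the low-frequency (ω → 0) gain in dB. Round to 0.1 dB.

-40.7 dB

L(0) = 160 / 17300 ≈ 0.0092486
20 log₁₀(0.0092486) ≈ -40.68 dB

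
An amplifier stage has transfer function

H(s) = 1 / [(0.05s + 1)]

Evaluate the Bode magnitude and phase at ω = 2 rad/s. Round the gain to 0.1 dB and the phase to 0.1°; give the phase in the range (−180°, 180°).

At ω = 2 rad/s:
pole (1 + j2·0.05) = 1 + j0.1 → |·| ≈ 1.005, ∠ ≈ 5.71°
|H| = 1 · 1 / (1.005) ≈ 0.99502
Gain = 20 log₁₀(0.99502) ≈ -0.04 dB
∠H = (0°) − (5.71°) = -5.71°

-0.0 dB, -5.7°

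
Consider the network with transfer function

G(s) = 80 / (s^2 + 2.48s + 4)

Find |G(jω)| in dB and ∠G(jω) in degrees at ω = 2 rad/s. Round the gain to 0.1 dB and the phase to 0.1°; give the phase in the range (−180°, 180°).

24.2 dB, -90.0°

At s = jω = j2:
quadratic: (j2)² + 2.48·j2 + 4 = 0 + j4.96 → |·| ≈ 4.96, ∠ ≈ 90.00°
|G| = 80 / 4.96 ≈ 16.129
Gain = 20 log₁₀(16.129) ≈ 24.15 dB
∠G = 0.00° − 90.00° = -90.00°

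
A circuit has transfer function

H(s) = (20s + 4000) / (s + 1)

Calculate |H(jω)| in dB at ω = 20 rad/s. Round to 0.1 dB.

Substitute s = j20:
Numerator: 20(j20) + 4000 = 4000 + j400
Denominator: (j20) + 1 = 1 + j20
|N| = √(4000² + 400²) ≈ 4020, ∠N ≈ 5.71°
|D| = √(1² + 20²) ≈ 20.025, ∠D ≈ 87.14°
|H| = 4020 / 20.025 ≈ 200.75
Gain = 20 log₁₀(200.75) ≈ 46.05 dB

46.1 dB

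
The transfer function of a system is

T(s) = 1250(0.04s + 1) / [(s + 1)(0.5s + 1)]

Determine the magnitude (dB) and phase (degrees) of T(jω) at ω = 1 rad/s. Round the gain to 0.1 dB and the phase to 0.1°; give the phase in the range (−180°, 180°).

58.0 dB, -69.3°

At ω = 1 rad/s:
zero (1 + j1·0.04) = 1 + j0.04 → |·| ≈ 1.0008, ∠ ≈ 2.29°
pole (1 + j1·1) = 1 + j1 → |·| ≈ 1.4142, ∠ ≈ 45.00°
pole (1 + j1·0.5) = 1 + j0.5 → |·| ≈ 1.118, ∠ ≈ 26.57°
|T| = 1250 · 1.0008 / (1.4142 · 1.118) ≈ 791.23
Gain = 20 log₁₀(791.23) ≈ 57.97 dB
∠T = (2.29°) − (45.00° + 26.57°) = -69.28°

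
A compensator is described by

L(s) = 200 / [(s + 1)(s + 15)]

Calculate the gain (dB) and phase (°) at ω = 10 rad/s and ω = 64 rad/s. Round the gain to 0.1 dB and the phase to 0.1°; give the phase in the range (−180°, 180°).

At s = jω = j10:
pole (s+1): 1 + j10 → |·| = √(1²+10²) = √101 ≈ 10.05, ∠ = arctan(10/1) ≈ 84.29°
pole (s+15): 15 + j10 → |·| = √(15²+10²) = √325 ≈ 18.028, ∠ = arctan(10/15) ≈ 33.69°
|L| = 200 / 181.18 ≈ 1.1039
Gain = 20 log₁₀(1.1039) ≈ 0.86 dB
∠L = 0.00° − 117.98° = -117.98°

At s = jω = j64:
pole (s+1): 1 + j64 → |·| = √(1²+64²) = √4097 ≈ 64.008, ∠ = arctan(64/1) ≈ 89.10°
pole (s+15): 15 + j64 → |·| = √(15²+64²) = √4321 ≈ 65.734, ∠ = arctan(64/15) ≈ 76.81°
|L| = 200 / 4207.5 ≈ 0.047534
Gain = 20 log₁₀(0.047534) ≈ -26.46 dB
∠L = 0.00° − 165.91° = -165.91°

ω = 10: 0.9 dB, -118.0°; ω = 64: -26.5 dB, -165.9°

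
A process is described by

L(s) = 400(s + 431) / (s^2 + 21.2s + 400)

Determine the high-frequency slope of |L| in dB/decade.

Each pole contributes −20 dB/decade at high frequency; each zero contributes +20 dB/decade.
Net: 1 zero(s) − 2 pole(s) → -20 dB/decade.

-20 dB/decade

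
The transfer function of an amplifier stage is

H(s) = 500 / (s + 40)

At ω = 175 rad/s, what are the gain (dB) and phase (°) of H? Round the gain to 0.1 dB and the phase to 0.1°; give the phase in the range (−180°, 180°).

Substitute s = j175:
Numerator: 500 = 500 + j0
Denominator: (j175) + 40 = 40 + j175
|N| = √(500² + 0²) ≈ 500, ∠N ≈ 0.00°
|D| = √(40² + 175²) ≈ 179.51, ∠D ≈ 77.12°
|H| = 500 / 179.51 ≈ 2.7854
Gain = 20 log₁₀(2.7854) ≈ 8.90 dB
∠H = 0.00° − 77.12° = -77.12°

8.9 dB, -77.1°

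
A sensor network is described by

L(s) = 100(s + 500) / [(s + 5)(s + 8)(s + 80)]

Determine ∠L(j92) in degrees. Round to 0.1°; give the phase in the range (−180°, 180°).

At s = jω = j92:
zero (s+500): 500 + j92 → |·| = √(500²+92²) = √258464 ≈ 508.39, ∠ = arctan(92/500) ≈ 10.43°
pole (s+5): 5 + j92 → |·| = √(5²+92²) = √8489 ≈ 92.136, ∠ = arctan(92/5) ≈ 86.89°
pole (s+8): 8 + j92 → |·| = √(8²+92²) = √8528 ≈ 92.347, ∠ = arctan(92/8) ≈ 85.03°
pole (s+80): 80 + j92 → |·| = √(80²+92²) = √14864 ≈ 121.92, ∠ = arctan(92/80) ≈ 48.99°
∠L = 10.43° − 220.91° = -210.48° ≡ 149.52° (principal value)

149.5°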